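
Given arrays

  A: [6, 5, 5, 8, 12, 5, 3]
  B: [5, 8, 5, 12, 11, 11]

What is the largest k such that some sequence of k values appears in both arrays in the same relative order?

3

Pick 5 at A[2]=B[1], 5 at A[3]=B[3], 12 at A[5]=B[4]; all 3 values appear in both, in order. dp[7][6] = 3 confirms this is the maximum.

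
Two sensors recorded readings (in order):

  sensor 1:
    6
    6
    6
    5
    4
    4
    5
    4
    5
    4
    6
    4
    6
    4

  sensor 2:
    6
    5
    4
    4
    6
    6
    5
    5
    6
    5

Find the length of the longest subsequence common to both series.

7

One common subsequence of length 7: 6 (sensor 1 #3, sensor 2 #1), then 5 (sensor 1 #4, sensor 2 #2), then 4 (sensor 1 #5, sensor 2 #3), then 4 (sensor 1 #6, sensor 2 #4), then 5 (sensor 1 #7, sensor 2 #7), then 5 (sensor 1 #9, sensor 2 #8), then 6 (sensor 1 #11, sensor 2 #9). dp[14][10] = 7 confirms this is the maximum.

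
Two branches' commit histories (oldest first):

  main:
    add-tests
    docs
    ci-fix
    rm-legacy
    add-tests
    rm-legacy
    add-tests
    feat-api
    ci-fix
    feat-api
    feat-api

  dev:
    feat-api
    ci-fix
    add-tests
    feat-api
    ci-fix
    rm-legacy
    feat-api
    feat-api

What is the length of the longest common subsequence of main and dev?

6

Taking ci-fix at main[3]=dev[2] → add-tests at main[7]=dev[3] → feat-api at main[8]=dev[4] → ci-fix at main[9]=dev[5] → feat-api at main[10]=dev[7] → feat-api at main[11]=dev[8] gives a common subsequence of length 6. The LCS DP gives dp[11][8] = 6, so this is optimal.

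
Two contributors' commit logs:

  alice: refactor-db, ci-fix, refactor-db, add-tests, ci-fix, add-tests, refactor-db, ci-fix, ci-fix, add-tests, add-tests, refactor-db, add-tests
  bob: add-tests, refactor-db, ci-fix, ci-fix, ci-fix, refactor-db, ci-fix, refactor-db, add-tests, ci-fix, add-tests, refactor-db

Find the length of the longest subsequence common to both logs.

8

Pick refactor-db at alice[1]=bob[2] → ci-fix at alice[2]=bob[5] → refactor-db at alice[3]=bob[6] → ci-fix at alice[5]=bob[7] → add-tests at alice[6]=bob[9] → ci-fix at alice[9]=bob[10] → add-tests at alice[11]=bob[11] → refactor-db at alice[12]=bob[12]; all 8 commits appear in both, in order. Since dp[13][12] = 8, nothing longer is possible.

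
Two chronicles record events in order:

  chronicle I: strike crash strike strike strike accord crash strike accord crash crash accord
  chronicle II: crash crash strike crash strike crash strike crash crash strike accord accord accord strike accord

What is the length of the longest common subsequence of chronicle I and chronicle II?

One common subsequence of length 8: strike [1,3] → crash [2,4] → strike [3,5] → strike [4,7] → strike [5,10] → accord [6,13] → strike [8,14] → accord [12,15]. dp[12][15] = 8 confirms this is the maximum.

8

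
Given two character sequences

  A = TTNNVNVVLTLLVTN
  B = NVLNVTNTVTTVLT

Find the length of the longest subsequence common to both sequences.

8

Match N (A #3, B #1), N (A #4, B #4), V (A #5, B #5), N (A #6, B #7), V (A #7, B #9), V (A #8, B #12), L (A #12, B #13), T (A #14, B #14) — 8 characters in the same relative order in both. Since dp[15][14] = 8, nothing longer is possible.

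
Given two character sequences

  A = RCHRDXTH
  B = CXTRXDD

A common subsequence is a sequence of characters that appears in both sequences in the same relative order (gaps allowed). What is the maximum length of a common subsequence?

Taking C at A[2]=B[1] → R at A[4]=B[4] → D at A[5]=B[7] gives a common subsequence of length 3. dp[8][7] = 3 confirms this is the maximum.

3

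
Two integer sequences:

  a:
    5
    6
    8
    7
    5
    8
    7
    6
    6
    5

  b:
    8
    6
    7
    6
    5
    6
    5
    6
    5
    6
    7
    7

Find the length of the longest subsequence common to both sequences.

Let dp[i][j] be the LCS length of the first i values of a and the first j values of b. dp[i][j] = dp[i-1][j-1]+1 when the i-th and j-th values match, else max(dp[i-1][j], dp[i][j-1]).
    ·  8  6  7  6  5  6  5  6  5  6  7  7
 ·  0  0  0  0  0  0  0  0  0  0  0  0  0
 5  0  0  0  0  0  1  1  1  1  1  1  1  1
 6  0  0  1  1  1  1  2  2  2  2  2  2  2
 8  0  1  1  1  1  1  2  2  2  2  2  2  2
 7  0  1  1  2  2  2  2  2  2  2  2  3  3
 5  0  1  1  2  2  3  3  3  3  3  3  3  3
 8  0  1  1  2  2  3  3  3  3  3  3  3  3
 7  0  1  1  2  2  3  3  3  3  3  3  4  4
 6  0  1  2  2  3  3  4  4  4  4  4  4  4
 6  0  1  2  2  3  3  4  4  5  5  5  5  5
 5  0  1  2  2  3  4  4  5  5  6  6  6  6
dp[10][12] = 6. One LCS (by backtracking along matches): 6, 7, 5, 6, 6, 5.

6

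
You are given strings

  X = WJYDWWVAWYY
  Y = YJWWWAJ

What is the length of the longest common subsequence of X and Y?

4

Pick W at X[1]=Y[3]; then W at X[5]=Y[4]; then W at X[6]=Y[5]; then A at X[8]=Y[6]; all 4 characters appear in both, in order, and the DP table's final entry dp[11][7] is also 4, so no common subsequence is longer.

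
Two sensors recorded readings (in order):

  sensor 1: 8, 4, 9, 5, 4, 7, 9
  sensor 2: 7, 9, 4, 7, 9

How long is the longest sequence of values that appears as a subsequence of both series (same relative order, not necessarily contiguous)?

Let dp[i][j] be the LCS length of the first i values of sensor 1 and the first j values of sensor 2. dp[i][j] = dp[i-1][j-1]+1 when the i-th and j-th values match, else max(dp[i-1][j], dp[i][j-1]).
    ·  7  9  4  7  9
 ·  0  0  0  0  0  0
 8  0  0  0  0  0  0
 4  0  0  0  1  1  1
 9  0  0  1  1  1  2
 5  0  0  1  1  1  2
 4  0  0  1  2  2  2
 7  0  1  1  2  3  3
 9  0  1  2  2  3  4
dp[7][5] = 4. One LCS (by backtracking along matches): 9, 4, 7, 9.

4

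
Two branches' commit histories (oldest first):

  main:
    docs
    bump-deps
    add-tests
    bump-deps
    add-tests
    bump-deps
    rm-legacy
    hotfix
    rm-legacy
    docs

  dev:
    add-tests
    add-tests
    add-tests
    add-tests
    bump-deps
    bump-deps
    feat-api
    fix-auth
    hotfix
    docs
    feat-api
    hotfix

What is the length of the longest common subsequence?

Taking add-tests [3,4] → bump-deps [4,5] → bump-deps [6,6] → hotfix [8,9] → docs [10,10] gives a common subsequence of length 5. Since dp[10][12] = 5, nothing longer is possible.

5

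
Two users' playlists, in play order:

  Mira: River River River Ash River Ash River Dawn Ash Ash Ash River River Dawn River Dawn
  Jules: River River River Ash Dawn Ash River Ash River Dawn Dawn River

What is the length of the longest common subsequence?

10

One common subsequence of length 10: River (Mira #1, Jules #1) → River (Mira #2, Jules #2) → River (Mira #3, Jules #3) → Ash (Mira #4, Jules #6) → River (Mira #5, Jules #7) → Ash (Mira #6, Jules #8) → River (Mira #7, Jules #9) → Dawn (Mira #8, Jules #10) → Dawn (Mira #14, Jules #11) → River (Mira #15, Jules #12). The LCS DP gives dp[16][12] = 10, so this is optimal.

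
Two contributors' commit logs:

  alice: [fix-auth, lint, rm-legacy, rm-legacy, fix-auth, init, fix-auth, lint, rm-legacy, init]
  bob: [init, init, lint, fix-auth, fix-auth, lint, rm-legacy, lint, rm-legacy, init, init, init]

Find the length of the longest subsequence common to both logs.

Pick fix-auth at alice[1]=bob[5]; then lint at alice[2]=bob[6]; then rm-legacy at alice[3]=bob[7]; then rm-legacy at alice[4]=bob[9]; then init at alice[6]=bob[11]; then init at alice[10]=bob[12]; all 6 commits appear in both, in order. Since dp[10][12] = 6, nothing longer is possible.

6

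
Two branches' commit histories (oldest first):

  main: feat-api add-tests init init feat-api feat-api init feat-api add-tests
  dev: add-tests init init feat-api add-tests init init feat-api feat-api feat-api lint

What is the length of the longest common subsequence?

7

Pick feat-api at main[1]=dev[4], then add-tests at main[2]=dev[5], then init at main[3]=dev[6], then init at main[4]=dev[7], then feat-api at main[5]=dev[8], then feat-api at main[6]=dev[9], then feat-api at main[8]=dev[10]; all 7 commits appear in both, in order. dp[9][11] = 7 confirms this is the maximum.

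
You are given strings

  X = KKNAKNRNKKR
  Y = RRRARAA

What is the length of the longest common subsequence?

2

Match A at X[4]=Y[4], R at X[7]=Y[5] — 2 characters in the same relative order in both. dp[11][7] = 2 confirms this is the maximum.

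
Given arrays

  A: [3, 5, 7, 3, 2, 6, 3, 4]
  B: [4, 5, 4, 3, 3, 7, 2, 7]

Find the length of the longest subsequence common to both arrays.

3

Pick 3 (A #1, B #5), 7 (A #3, B #6), 2 (A #5, B #7); all 3 values appear in both, in order. dp[8][8] = 3 confirms this is the maximum.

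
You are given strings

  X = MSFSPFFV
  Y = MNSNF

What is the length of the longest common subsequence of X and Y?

One common subsequence of length 3: M at X[1]=Y[1], then S at X[2]=Y[3], then F at X[7]=Y[5]. dp[8][5] = 3 confirms this is the maximum.

3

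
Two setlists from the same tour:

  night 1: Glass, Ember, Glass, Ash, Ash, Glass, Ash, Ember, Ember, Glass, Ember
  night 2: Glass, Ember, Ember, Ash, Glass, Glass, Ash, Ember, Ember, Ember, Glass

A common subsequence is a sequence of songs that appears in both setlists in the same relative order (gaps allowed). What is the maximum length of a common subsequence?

8

One common subsequence of length 8: Glass (night 1 #1, night 2 #1), Ember (night 1 #2, night 2 #3), Glass (night 1 #3, night 2 #5), Glass (night 1 #6, night 2 #6), Ash (night 1 #7, night 2 #7), Ember (night 1 #8, night 2 #9), Ember (night 1 #9, night 2 #10), Glass (night 1 #10, night 2 #11). The LCS DP gives dp[11][11] = 8, so this is optimal.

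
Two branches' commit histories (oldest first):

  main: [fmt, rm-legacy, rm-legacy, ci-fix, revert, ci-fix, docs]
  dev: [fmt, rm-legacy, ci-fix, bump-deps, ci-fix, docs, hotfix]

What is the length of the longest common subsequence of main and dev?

One common subsequence of length 5: fmt (main #1, dev #1), rm-legacy (main #3, dev #2), ci-fix (main #4, dev #3), ci-fix (main #6, dev #5), docs (main #7, dev #6). Since dp[7][7] = 5, nothing longer is possible.

5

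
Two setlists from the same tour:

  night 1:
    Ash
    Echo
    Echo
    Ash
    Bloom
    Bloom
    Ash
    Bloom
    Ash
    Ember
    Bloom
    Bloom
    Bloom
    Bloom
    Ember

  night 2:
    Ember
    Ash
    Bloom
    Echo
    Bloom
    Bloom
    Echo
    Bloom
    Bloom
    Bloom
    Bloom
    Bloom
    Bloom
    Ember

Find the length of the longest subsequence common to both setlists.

Taking Ash (night 1 #1, night 2 #2), Echo (night 1 #2, night 2 #4), Echo (night 1 #3, night 2 #7), Bloom (night 1 #6, night 2 #8), Bloom (night 1 #8, night 2 #9), Bloom (night 1 #11, night 2 #10), Bloom (night 1 #12, night 2 #11), Bloom (night 1 #13, night 2 #12), Bloom (night 1 #14, night 2 #13), Ember (night 1 #15, night 2 #14) gives a common subsequence of length 10. Since dp[15][14] = 10, nothing longer is possible.

10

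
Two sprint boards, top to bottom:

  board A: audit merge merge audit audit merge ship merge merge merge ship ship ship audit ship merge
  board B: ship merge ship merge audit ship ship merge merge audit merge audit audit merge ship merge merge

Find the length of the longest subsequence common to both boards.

10

Match merge at board A[2]=board B[2], then merge at board A[3]=board B[4], then audit at board A[4]=board B[5], then ship at board A[7]=board B[7], then merge at board A[8]=board B[8], then merge at board A[9]=board B[9], then merge at board A[10]=board B[11], then audit at board A[14]=board B[13], then ship at board A[15]=board B[15], then merge at board A[16]=board B[17] — 10 tasks in the same relative order in both. Since dp[16][17] = 10, nothing longer is possible.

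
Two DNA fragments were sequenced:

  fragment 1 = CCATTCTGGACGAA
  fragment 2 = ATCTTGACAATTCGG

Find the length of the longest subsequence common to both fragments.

Taking A at fragment 1[3]=fragment 2[1], T at fragment 1[4]=fragment 2[2], T at fragment 1[5]=fragment 2[4], T at fragment 1[7]=fragment 2[5], G at fragment 1[9]=fragment 2[6], A at fragment 1[10]=fragment 2[7], C at fragment 1[11]=fragment 2[8], A at fragment 1[13]=fragment 2[9], A at fragment 1[14]=fragment 2[10] gives a common subsequence of length 9. The LCS DP gives dp[14][15] = 9, so this is optimal.

9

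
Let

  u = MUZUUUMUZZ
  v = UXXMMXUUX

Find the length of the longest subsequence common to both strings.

3

Match M (u #1, v #5) → U (u #2, v #7) → U (u #4, v #8) — 3 characters in the same relative order in both. dp[10][9] = 3 confirms this is the maximum.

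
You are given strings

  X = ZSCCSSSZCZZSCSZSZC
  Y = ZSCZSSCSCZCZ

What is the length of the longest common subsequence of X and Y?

Match Z (X #1, Y #1), then S (X #2, Y #2), then C (X #3, Y #3), then S (X #5, Y #5), then S (X #6, Y #6), then S (X #7, Y #8), then C (X #9, Y #9), then Z (X #11, Y #10), then C (X #13, Y #11), then Z (X #17, Y #12) — 10 characters in the same relative order in both, and the DP table's final entry dp[18][12] is also 10, so no common subsequence is longer.

10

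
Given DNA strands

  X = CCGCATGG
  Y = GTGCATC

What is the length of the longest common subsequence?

Taking G at X[3]=Y[3], C at X[4]=Y[4], A at X[5]=Y[5], T at X[6]=Y[6] gives a common subsequence of length 4. Since dp[8][7] = 4, nothing longer is possible.

4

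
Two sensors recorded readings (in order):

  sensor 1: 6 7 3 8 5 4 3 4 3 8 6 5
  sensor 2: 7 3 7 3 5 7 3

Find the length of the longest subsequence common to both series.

4

Pick 7 at sensor 1[2]=sensor 2[3], 3 at sensor 1[3]=sensor 2[4], 5 at sensor 1[5]=sensor 2[5], 3 at sensor 1[9]=sensor 2[7]; all 4 values appear in both, in order, and the DP table's final entry dp[12][7] is also 4, so no common subsequence is longer.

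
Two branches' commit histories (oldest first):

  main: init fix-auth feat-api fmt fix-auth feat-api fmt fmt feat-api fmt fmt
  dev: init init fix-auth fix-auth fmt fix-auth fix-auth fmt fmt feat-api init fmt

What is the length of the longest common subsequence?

8

One common subsequence of length 8: init [1,2], fix-auth [2,4], fmt [4,5], fix-auth [5,7], fmt [7,8], fmt [8,9], feat-api [9,10], fmt [11,12], and the DP table's final entry dp[11][12] is also 8, so no common subsequence is longer.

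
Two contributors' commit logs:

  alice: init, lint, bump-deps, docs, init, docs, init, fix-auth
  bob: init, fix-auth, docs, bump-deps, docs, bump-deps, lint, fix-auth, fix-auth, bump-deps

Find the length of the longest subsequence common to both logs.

4

Pick init [1,1] → bump-deps [3,4] → docs [4,5] → fix-auth [8,9]; all 4 commits appear in both, in order. dp[8][10] = 4 confirms this is the maximum.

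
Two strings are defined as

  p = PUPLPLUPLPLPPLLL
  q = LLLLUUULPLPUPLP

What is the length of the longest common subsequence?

Pick L (p #4, q #3), L (p #6, q #4), U (p #7, q #7), L (p #9, q #8), P (p #10, q #9), L (p #11, q #10), P (p #12, q #11), P (p #13, q #13), L (p #14, q #14); all 9 characters appear in both, in order, and the DP table's final entry dp[16][15] is also 9, so no common subsequence is longer.

9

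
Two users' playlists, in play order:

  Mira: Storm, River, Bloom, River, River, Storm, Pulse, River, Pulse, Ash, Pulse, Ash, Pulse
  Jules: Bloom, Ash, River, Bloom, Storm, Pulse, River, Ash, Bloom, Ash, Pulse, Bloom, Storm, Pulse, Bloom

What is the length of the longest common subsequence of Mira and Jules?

Pick River (Mira #2, Jules #3) → Bloom (Mira #3, Jules #4) → Storm (Mira #6, Jules #5) → Pulse (Mira #7, Jules #6) → River (Mira #8, Jules #7) → Ash (Mira #10, Jules #10) → Pulse (Mira #11, Jules #11) → Pulse (Mira #13, Jules #14); all 8 songs appear in both, in order. Since dp[13][15] = 8, nothing longer is possible.

8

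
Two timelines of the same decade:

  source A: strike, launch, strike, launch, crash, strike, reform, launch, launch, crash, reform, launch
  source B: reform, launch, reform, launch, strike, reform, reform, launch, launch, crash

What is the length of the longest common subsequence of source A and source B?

7

One common subsequence of length 7: launch [2,2], launch [4,4], strike [6,5], reform [7,7], launch [8,8], launch [9,9], crash [10,10], and the DP table's final entry dp[12][10] is also 7, so no common subsequence is longer.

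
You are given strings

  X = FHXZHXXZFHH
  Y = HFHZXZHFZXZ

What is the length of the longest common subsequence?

7

Let dp[i][j] be the LCS length of the first i characters of X and the first j characters of Y. dp[i][j] = dp[i-1][j-1]+1 when the i-th and j-th characters match, else max(dp[i-1][j], dp[i][j-1]).
    ·  H  F  H  Z  X  Z  H  F  Z  X  Z
 ·  0  0  0  0  0  0  0  0  0  0  0  0
 F  0  0  1  1  1  1  1  1  1  1  1  1
 H  0  1  1  2  2  2  2  2  2  2  2  2
 X  0  1  1  2  2  3  3  3  3  3  3  3
 Z  0  1  1  2  3  3  4  4  4  4  4  4
 H  0  1  1  2  3  3  4  5  5  5  5  5
 X  0  1  1  2  3  4  4  5  5  5  6  6
 X  0  1  1  2  3  4  4  5  5  5  6  6
 Z  0  1  1  2  3  4  5  5  5  6  6  7
 F  0  1  2  2  3  4  5  5  6  6  6  7
 H  0  1  2  3  3  4  5  6  6  6  6  7
 H  0  1  2  3  3  4  5  6  6  6  6  7
dp[11][11] = 7. One LCS (by backtracking along matches): FHXZHXZ.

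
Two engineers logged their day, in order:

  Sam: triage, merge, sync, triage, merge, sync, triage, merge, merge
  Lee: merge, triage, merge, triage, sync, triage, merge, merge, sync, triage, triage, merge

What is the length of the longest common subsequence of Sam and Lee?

8

Pick triage at Sam[1]=Lee[2], then merge at Sam[2]=Lee[3], then sync at Sam[3]=Lee[5], then triage at Sam[4]=Lee[6], then merge at Sam[5]=Lee[8], then sync at Sam[6]=Lee[9], then triage at Sam[7]=Lee[11], then merge at Sam[9]=Lee[12]; all 8 tasks appear in both, in order, and the DP table's final entry dp[9][12] is also 8, so no common subsequence is longer.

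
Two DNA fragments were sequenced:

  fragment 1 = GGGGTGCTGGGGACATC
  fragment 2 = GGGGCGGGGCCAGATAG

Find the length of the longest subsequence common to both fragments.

12

Taking G at fragment 1[2]=fragment 2[1], G at fragment 1[3]=fragment 2[2], G at fragment 1[4]=fragment 2[3], G at fragment 1[6]=fragment 2[4], C at fragment 1[7]=fragment 2[5], G at fragment 1[9]=fragment 2[6], G at fragment 1[10]=fragment 2[7], G at fragment 1[11]=fragment 2[8], G at fragment 1[12]=fragment 2[9], A at fragment 1[13]=fragment 2[12], A at fragment 1[15]=fragment 2[14], T at fragment 1[16]=fragment 2[15] gives a common subsequence of length 12. dp[17][17] = 12 confirms this is the maximum.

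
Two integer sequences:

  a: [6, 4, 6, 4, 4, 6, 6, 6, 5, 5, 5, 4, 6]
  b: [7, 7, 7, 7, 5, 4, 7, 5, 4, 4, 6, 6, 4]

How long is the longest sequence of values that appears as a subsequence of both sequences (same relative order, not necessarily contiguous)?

6

Match 4 at a[2]=b[6] → 4 at a[4]=b[9] → 4 at a[5]=b[10] → 6 at a[7]=b[11] → 6 at a[8]=b[12] → 4 at a[12]=b[13] — 6 values in the same relative order in both. The LCS DP gives dp[13][13] = 6, so this is optimal.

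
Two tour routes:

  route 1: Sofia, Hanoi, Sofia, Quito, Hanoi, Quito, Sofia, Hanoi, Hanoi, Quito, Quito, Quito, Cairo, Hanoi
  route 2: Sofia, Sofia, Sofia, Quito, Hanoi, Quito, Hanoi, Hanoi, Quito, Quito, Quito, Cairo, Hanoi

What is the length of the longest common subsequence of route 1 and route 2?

12

Pick Sofia (route 1 #1, route 2 #2); then Sofia (route 1 #3, route 2 #3); then Quito (route 1 #4, route 2 #4); then Hanoi (route 1 #5, route 2 #5); then Quito (route 1 #6, route 2 #6); then Hanoi (route 1 #8, route 2 #7); then Hanoi (route 1 #9, route 2 #8); then Quito (route 1 #10, route 2 #9); then Quito (route 1 #11, route 2 #10); then Quito (route 1 #12, route 2 #11); then Cairo (route 1 #13, route 2 #12); then Hanoi (route 1 #14, route 2 #13); all 12 stops appear in both, in order. The LCS DP gives dp[14][13] = 12, so this is optimal.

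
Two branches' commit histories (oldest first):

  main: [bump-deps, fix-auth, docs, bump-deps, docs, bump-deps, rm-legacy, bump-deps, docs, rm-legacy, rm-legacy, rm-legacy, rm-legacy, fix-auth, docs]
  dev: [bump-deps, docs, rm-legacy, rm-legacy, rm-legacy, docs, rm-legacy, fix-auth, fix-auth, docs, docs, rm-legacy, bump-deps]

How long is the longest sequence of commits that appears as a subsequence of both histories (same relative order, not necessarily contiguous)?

Pick bump-deps at main[4]=dev[1]; then docs at main[5]=dev[2]; then rm-legacy at main[7]=dev[3]; then rm-legacy at main[10]=dev[4]; then rm-legacy at main[11]=dev[5]; then rm-legacy at main[12]=dev[7]; then fix-auth at main[14]=dev[9]; then docs at main[15]=dev[11]; all 8 commits appear in both, in order. dp[15][13] = 8 confirms this is the maximum.

8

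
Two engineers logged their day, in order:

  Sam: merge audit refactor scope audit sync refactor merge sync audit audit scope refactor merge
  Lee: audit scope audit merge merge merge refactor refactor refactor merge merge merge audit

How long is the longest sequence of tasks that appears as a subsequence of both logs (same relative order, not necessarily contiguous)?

6

Pick audit (Sam #2, Lee #1); then scope (Sam #4, Lee #2); then audit (Sam #5, Lee #3); then refactor (Sam #7, Lee #9); then merge (Sam #8, Lee #12); then audit (Sam #11, Lee #13); all 6 tasks appear in both, in order. dp[14][13] = 6 confirms this is the maximum.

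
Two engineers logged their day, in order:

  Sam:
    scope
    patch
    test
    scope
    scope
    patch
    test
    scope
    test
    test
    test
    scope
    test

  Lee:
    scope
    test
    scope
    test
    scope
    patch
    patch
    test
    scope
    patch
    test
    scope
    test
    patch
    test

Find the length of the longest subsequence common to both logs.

10

Taking scope (Sam #1, Lee #1), test (Sam #3, Lee #2), scope (Sam #4, Lee #3), scope (Sam #5, Lee #5), patch (Sam #6, Lee #7), test (Sam #7, Lee #8), scope (Sam #8, Lee #9), test (Sam #9, Lee #11), test (Sam #10, Lee #13), test (Sam #13, Lee #15) gives a common subsequence of length 10. Since dp[13][15] = 10, nothing longer is possible.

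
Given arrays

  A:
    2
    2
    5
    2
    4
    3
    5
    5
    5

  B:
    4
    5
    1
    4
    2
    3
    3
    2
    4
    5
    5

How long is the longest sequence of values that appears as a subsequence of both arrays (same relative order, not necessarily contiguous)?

Taking 2 at A[1]=B[5], then 2 at A[4]=B[8], then 4 at A[5]=B[9], then 5 at A[8]=B[10], then 5 at A[9]=B[11] gives a common subsequence of length 5, and the DP table's final entry dp[9][11] is also 5, so no common subsequence is longer.

5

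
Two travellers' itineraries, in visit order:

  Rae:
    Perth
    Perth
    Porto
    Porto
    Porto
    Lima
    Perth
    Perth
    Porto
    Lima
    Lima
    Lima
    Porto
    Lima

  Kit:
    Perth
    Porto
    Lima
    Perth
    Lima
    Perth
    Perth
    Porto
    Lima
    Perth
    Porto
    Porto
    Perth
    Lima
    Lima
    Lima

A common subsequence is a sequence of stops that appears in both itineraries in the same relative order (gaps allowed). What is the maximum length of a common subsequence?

10

Match Perth (Rae #1, Kit #1) → Perth (Rae #2, Kit #4) → Lima (Rae #6, Kit #5) → Perth (Rae #7, Kit #6) → Perth (Rae #8, Kit #7) → Porto (Rae #9, Kit #8) → Lima (Rae #10, Kit #9) → Lima (Rae #11, Kit #14) → Lima (Rae #12, Kit #15) → Lima (Rae #14, Kit #16) — 10 stops in the same relative order in both. The LCS DP gives dp[14][16] = 10, so this is optimal.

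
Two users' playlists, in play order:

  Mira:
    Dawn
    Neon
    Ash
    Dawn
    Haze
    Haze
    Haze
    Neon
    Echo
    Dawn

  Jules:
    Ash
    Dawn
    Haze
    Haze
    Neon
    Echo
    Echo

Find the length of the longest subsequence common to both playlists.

6

Taking Ash at Mira[3]=Jules[1] → Dawn at Mira[4]=Jules[2] → Haze at Mira[6]=Jules[3] → Haze at Mira[7]=Jules[4] → Neon at Mira[8]=Jules[5] → Echo at Mira[9]=Jules[7] gives a common subsequence of length 6, and the DP table's final entry dp[10][7] is also 6, so no common subsequence is longer.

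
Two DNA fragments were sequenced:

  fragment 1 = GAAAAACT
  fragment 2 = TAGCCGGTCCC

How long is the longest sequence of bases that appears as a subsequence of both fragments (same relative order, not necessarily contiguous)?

3

One common subsequence of length 3: G (fragment 1 #1, fragment 2 #3) → C (fragment 1 #7, fragment 2 #5) → T (fragment 1 #8, fragment 2 #8). Since dp[8][11] = 3, nothing longer is possible.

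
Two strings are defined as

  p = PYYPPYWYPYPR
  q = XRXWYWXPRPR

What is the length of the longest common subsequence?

Let dp[i][j] be the LCS length of the first i characters of p and the first j characters of q. dp[i][j] = dp[i-1][j-1]+1 when the i-th and j-th characters match, else max(dp[i-1][j], dp[i][j-1]).
    ·  X  R  X  W  Y  W  X  P  R  P  R
 ·  0  0  0  0  0  0  0  0  0  0  0  0
 P  0  0  0  0  0  0  0  0  1  1  1  1
 Y  0  0  0  0  0  1  1  1  1  1  1  1
 Y  0  0  0  0  0  1  1  1  1  1  1  1
 P  0  0  0  0  0  1  1  1  2  2  2  2
 P  0  0  0  0  0  1  1  1  2  2  3  3
 Y  0  0  0  0  0  1  1  1  2  2  3  3
 W  0  0  0  0  1  1  2  2  2  2  3  3
 Y  0  0  0  0  1  2  2  2  2  2  3  3
 P  0  0  0  0  1  2  2  2  3  3  3  3
 Y  0  0  0  0  1  2  2  2  3  3  3  3
 P  0  0  0  0  1  2  2  2  3  3  4  4
 R  0  0  1  1  1  2  2  2  3  4  4  5
dp[12][11] = 5. One LCS (by backtracking along matches): YWPPR.

5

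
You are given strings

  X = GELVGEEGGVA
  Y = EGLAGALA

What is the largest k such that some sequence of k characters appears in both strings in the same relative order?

4

Taking G [1,2] → L [3,3] → G [5,5] → A [11,8] gives a common subsequence of length 4. dp[11][8] = 4 confirms this is the maximum.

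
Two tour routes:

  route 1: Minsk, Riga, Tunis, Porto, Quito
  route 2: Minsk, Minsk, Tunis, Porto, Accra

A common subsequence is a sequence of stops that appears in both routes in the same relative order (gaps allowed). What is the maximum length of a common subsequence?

3

Taking Minsk [1,2], Tunis [3,3], Porto [4,4] gives a common subsequence of length 3. Since dp[5][5] = 3, nothing longer is possible.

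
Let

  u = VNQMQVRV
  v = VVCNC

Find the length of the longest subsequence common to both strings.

2

Taking V at u[1]=v[2]; then N at u[2]=v[4] gives a common subsequence of length 2, and the DP table's final entry dp[8][5] is also 2, so no common subsequence is longer.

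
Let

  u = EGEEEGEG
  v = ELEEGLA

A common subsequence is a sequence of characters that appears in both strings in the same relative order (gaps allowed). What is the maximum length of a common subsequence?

One common subsequence of length 4: E at u[1]=v[1]; then E at u[4]=v[3]; then E at u[5]=v[4]; then G at u[6]=v[5]. Since dp[8][7] = 4, nothing longer is possible.

4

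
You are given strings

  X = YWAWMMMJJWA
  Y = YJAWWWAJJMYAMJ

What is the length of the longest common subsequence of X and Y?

6

Pick Y [1,1]; then W [2,6]; then A [3,7]; then M [5,10]; then M [7,13]; then J [9,14]; all 6 characters appear in both, in order. The LCS DP gives dp[11][14] = 6, so this is optimal.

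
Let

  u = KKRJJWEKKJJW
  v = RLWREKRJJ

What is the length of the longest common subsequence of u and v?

6

Pick R [3,1], then W [6,3], then E [7,5], then K [8,6], then J [10,8], then J [11,9]; all 6 characters appear in both, in order. Since dp[12][9] = 6, nothing longer is possible.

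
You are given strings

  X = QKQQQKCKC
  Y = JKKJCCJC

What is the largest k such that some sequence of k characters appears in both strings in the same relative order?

One common subsequence of length 4: K at X[2]=Y[2], then K at X[6]=Y[3], then C at X[7]=Y[6], then C at X[9]=Y[8]. Since dp[9][8] = 4, nothing longer is possible.

4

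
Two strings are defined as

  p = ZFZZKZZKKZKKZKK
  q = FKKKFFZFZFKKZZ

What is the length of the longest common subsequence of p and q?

Taking F [2,1], K [5,4], Z [6,7], Z [7,9], K [8,11], K [9,12], Z [10,13], Z [13,14] gives a common subsequence of length 8. Since dp[15][14] = 8, nothing longer is possible.

8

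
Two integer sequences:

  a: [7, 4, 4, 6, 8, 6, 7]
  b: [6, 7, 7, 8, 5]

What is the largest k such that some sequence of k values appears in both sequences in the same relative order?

2

Pick 7 at a[1]=b[3]; then 8 at a[5]=b[4]; all 2 values appear in both, in order. The LCS DP gives dp[7][5] = 2, so this is optimal.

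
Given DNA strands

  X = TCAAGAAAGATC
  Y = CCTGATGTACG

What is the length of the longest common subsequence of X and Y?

6

One common subsequence of length 6: T [1,3] → G [5,4] → A [6,5] → G [9,7] → A [10,9] → C [12,10]. The LCS DP gives dp[12][11] = 6, so this is optimal.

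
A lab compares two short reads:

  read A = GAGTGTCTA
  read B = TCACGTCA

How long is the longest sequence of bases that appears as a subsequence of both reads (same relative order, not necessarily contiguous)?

5

One common subsequence of length 5: A [2,3], G [5,5], T [6,6], C [7,7], A [9,8]. The LCS DP gives dp[9][8] = 5, so this is optimal.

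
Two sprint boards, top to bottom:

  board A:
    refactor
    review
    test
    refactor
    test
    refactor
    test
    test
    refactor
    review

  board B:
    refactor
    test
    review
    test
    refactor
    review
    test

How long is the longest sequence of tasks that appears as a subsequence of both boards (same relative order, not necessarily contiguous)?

5

Taking refactor [1,1], then review [2,3], then test [3,4], then refactor [4,5], then test [8,7] gives a common subsequence of length 5, and the DP table's final entry dp[10][7] is also 5, so no common subsequence is longer.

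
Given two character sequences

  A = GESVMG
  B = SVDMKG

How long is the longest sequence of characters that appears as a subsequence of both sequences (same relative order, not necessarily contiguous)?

4

Pick S at A[3]=B[1]; then V at A[4]=B[2]; then M at A[5]=B[4]; then G at A[6]=B[6]; all 4 characters appear in both, in order, and the DP table's final entry dp[6][6] is also 4, so no common subsequence is longer.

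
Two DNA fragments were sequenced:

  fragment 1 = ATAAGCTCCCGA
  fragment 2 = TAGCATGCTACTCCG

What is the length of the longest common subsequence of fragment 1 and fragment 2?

10

Match T (fragment 1 #2, fragment 2 #1) → A (fragment 1 #3, fragment 2 #2) → A (fragment 1 #4, fragment 2 #5) → G (fragment 1 #5, fragment 2 #7) → C (fragment 1 #6, fragment 2 #8) → T (fragment 1 #7, fragment 2 #9) → C (fragment 1 #8, fragment 2 #11) → C (fragment 1 #9, fragment 2 #13) → C (fragment 1 #10, fragment 2 #14) → G (fragment 1 #11, fragment 2 #15) — 10 bases in the same relative order in both, and the DP table's final entry dp[12][15] is also 10, so no common subsequence is longer.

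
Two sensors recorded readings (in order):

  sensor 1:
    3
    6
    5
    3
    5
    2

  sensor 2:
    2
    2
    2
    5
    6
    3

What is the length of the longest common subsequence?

Taking 6 (sensor 1 #2, sensor 2 #5); then 3 (sensor 1 #4, sensor 2 #6) gives a common subsequence of length 2, and the DP table's final entry dp[6][6] is also 2, so no common subsequence is longer.

2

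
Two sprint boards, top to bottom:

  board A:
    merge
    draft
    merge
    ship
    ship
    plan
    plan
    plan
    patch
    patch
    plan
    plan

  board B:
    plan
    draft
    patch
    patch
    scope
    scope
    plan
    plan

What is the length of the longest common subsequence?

One common subsequence of length 5: draft (board A #2, board B #2) → patch (board A #9, board B #3) → patch (board A #10, board B #4) → plan (board A #11, board B #7) → plan (board A #12, board B #8). Since dp[12][8] = 5, nothing longer is possible.

5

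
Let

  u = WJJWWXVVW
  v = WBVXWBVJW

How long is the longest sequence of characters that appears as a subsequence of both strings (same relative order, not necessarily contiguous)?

Let dp[i][j] be the LCS length of the first i characters of u and the first j characters of v. dp[i][j] = dp[i-1][j-1]+1 when the i-th and j-th characters match, else max(dp[i-1][j], dp[i][j-1]).
    ·  W  B  V  X  W  B  V  J  W
 ·  0  0  0  0  0  0  0  0  0  0
 W  0  1  1  1  1  1  1  1  1  1
 J  0  1  1  1  1  1  1  1  2  2
 J  0  1  1  1  1  1  1  1  2  2
 W  0  1  1  1  1  2  2  2  2  3
 W  0  1  1  1  1  2  2  2  2  3
 X  0  1  1  1  2  2  2  2  2  3
 V  0  1  1  2  2  2  2  3  3  3
 V  0  1  1  2  2  2  2  3  3  3
 W  0  1  1  2  2  3  3  3  3  4
dp[9][9] = 4. One LCS (by backtracking along matches): WWVW.

4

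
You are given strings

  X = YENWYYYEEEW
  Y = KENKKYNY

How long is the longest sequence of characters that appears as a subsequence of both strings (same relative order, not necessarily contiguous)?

Taking E at X[2]=Y[2] → N at X[3]=Y[3] → Y at X[5]=Y[6] → Y at X[7]=Y[8] gives a common subsequence of length 4. Since dp[11][8] = 4, nothing longer is possible.

4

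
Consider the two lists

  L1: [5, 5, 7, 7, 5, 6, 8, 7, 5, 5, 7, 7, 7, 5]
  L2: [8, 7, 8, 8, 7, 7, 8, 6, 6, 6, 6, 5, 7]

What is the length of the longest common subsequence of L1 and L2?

5

One common subsequence of length 5: 7 [3,5], then 7 [4,6], then 6 [6,11], then 5 [10,12], then 7 [13,13]. Since dp[14][13] = 5, nothing longer is possible.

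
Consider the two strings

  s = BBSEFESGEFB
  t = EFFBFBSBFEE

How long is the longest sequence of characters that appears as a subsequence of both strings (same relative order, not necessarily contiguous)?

Let dp[i][j] be the LCS length of the first i characters of s and the first j characters of t. dp[i][j] = dp[i-1][j-1]+1 when the i-th and j-th characters match, else max(dp[i-1][j], dp[i][j-1]).
    ·  E  F  F  B  F  B  S  B  F  E  E
 ·  0  0  0  0  0  0  0  0  0  0  0  0
 B  0  0  0  0  1  1  1  1  1  1  1  1
 B  0  0  0  0  1  1  2  2  2  2  2  2
 S  0  0  0  0  1  1  2  3  3  3  3  3
 E  0  1  1  1  1  1  2  3  3  3  4  4
 F  0  1  2  2  2  2  2  3  3  4  4  4
 E  0  1  2  2  2  2  2  3  3  4  5  5
 S  0  1  2  2  2  2  2  3  3  4  5  5
 G  0  1  2  2  2  2  2  3  3  4  5  5
 E  0  1  2  2  2  2  2  3  3  4  5  6
 F  0  1  2  3  3  3  3  3  3  4  5  6
 B  0  1  2  3  4  4  4  4  4  4  5  6
dp[11][11] = 6. One LCS (by backtracking along matches): BBSFEE.

6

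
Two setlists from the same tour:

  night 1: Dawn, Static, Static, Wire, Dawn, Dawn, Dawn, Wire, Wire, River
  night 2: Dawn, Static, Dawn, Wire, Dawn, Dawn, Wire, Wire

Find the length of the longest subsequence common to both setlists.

7

One common subsequence of length 7: Dawn at night 1[1]=night 2[1]; then Static at night 1[2]=night 2[2]; then Wire at night 1[4]=night 2[4]; then Dawn at night 1[6]=night 2[5]; then Dawn at night 1[7]=night 2[6]; then Wire at night 1[8]=night 2[7]; then Wire at night 1[9]=night 2[8]. The LCS DP gives dp[10][8] = 7, so this is optimal.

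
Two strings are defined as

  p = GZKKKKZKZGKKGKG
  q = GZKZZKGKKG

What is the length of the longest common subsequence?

Let dp[i][j] be the LCS length of the first i characters of p and the first j characters of q. dp[i][j] = dp[i-1][j-1]+1 when the i-th and j-th characters match, else max(dp[i-1][j], dp[i][j-1]).
    ·  G  Z  K  Z  Z  K  G  K  K  G
 ·  0  0  0  0  0  0  0  0  0  0  0
 G  0  1  1  1  1  1  1  1  1  1  1
 Z  0  1  2  2  2  2  2  2  2  2  2
 K  0  1  2  3  3  3  3  3  3  3  3
 K  0  1  2  3  3  3  4  4  4  4  4
 K  0  1  2  3  3  3  4  4  5  5  5
 K  0  1  2  3  3  3  4  4  5  6  6
 Z  0  1  2  3  4  4  4  4  5  6  6
 K  0  1  2  3  4  4  5  5  5  6  6
 Z  0  1  2  3  4  5  5  5  5  6  6
 G  0  1  2  3  4  5  5  6  6  6  7
 K  0  1  2  3  4  5  6  6  7  7  7
 K  0  1  2  3  4  5  6  6  7  8  8
 G  0  1  2  3  4  5  6  7  7  8  9
 K  0  1  2  3  4  5  6  7  8  8  9
 G  0  1  2  3  4  5  6  7  8  8  9
dp[15][10] = 9. One LCS (by backtracking along matches): GZKZKGKKG.

9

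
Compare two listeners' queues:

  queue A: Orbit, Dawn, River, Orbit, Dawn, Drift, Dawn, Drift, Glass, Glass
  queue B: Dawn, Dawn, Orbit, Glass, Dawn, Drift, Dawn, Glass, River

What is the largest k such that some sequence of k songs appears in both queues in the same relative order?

6

One common subsequence of length 6: Dawn at queue A[2]=queue B[2] → Orbit at queue A[4]=queue B[3] → Dawn at queue A[5]=queue B[5] → Drift at queue A[6]=queue B[6] → Dawn at queue A[7]=queue B[7] → Glass at queue A[9]=queue B[8], and the DP table's final entry dp[10][9] is also 6, so no common subsequence is longer.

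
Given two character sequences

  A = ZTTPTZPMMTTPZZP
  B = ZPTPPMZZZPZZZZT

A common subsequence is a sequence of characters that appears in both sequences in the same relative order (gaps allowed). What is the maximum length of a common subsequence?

8

One common subsequence of length 8: Z [1,1], then T [3,3], then P [4,4], then P [7,5], then M [8,6], then P [12,10], then Z [13,13], then Z [14,14]. Since dp[15][15] = 8, nothing longer is possible.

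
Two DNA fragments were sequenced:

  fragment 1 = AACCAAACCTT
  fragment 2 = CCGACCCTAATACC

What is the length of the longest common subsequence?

Match A at fragment 1[1]=fragment 2[4], C at fragment 1[3]=fragment 2[6], C at fragment 1[4]=fragment 2[7], A at fragment 1[5]=fragment 2[9], A at fragment 1[6]=fragment 2[10], A at fragment 1[7]=fragment 2[12], C at fragment 1[8]=fragment 2[13], C at fragment 1[9]=fragment 2[14] — 8 bases in the same relative order in both. Since dp[11][14] = 8, nothing longer is possible.

8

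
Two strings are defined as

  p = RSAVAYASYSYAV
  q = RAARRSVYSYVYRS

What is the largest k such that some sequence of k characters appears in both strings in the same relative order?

8

Pick R at p[1]=q[1]; then A at p[3]=q[2]; then A at p[5]=q[3]; then S at p[8]=q[6]; then Y at p[9]=q[8]; then S at p[10]=q[9]; then Y at p[11]=q[10]; then V at p[13]=q[11]; all 8 characters appear in both, in order. Since dp[13][14] = 8, nothing longer is possible.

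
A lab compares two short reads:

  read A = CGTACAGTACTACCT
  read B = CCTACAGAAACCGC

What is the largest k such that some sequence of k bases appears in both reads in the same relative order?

One common subsequence of length 10: C [1,2], T [3,3], A [4,4], C [5,5], A [6,6], G [7,7], A [9,10], C [10,11], C [13,12], C [14,14], and the DP table's final entry dp[15][14] is also 10, so no common subsequence is longer.

10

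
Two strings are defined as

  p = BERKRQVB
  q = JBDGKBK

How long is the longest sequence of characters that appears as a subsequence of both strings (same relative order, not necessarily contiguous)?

3

Taking B (p #1, q #2), K (p #4, q #5), B (p #8, q #6) gives a common subsequence of length 3, and the DP table's final entry dp[8][7] is also 3, so no common subsequence is longer.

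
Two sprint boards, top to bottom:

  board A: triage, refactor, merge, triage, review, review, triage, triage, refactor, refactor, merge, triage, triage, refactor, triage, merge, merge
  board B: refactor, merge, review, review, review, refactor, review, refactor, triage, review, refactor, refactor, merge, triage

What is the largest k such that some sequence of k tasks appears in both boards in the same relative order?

Match refactor (board A #2, board B #1) → merge (board A #3, board B #2) → review (board A #5, board B #5) → review (board A #6, board B #7) → triage (board A #7, board B #9) → refactor (board A #9, board B #11) → refactor (board A #10, board B #12) → merge (board A #11, board B #13) → triage (board A #15, board B #14) — 9 tasks in the same relative order in both. The LCS DP gives dp[17][14] = 9, so this is optimal.

9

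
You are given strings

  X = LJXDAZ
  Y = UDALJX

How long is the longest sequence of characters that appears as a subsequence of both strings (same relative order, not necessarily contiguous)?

3

Taking L (X #1, Y #4), then J (X #2, Y #5), then X (X #3, Y #6) gives a common subsequence of length 3. dp[6][6] = 3 confirms this is the maximum.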